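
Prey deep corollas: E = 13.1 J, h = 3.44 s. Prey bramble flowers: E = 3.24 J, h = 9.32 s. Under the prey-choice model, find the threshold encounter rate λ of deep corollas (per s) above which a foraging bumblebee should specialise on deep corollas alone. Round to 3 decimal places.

Drop bramble flowers once their profitability E₂/h₂ falls below the rate achievable on deep corollas alone: E₂/h₂ = λE₁/(1 + λh₁).
Solve for λ: λE₁h₂ = E₂(1 + λh₁) → λ(E₁h₂ − E₂h₁) = E₂ → λ = E₂/(E₁h₂ − E₂h₁).
λ = 3.24/(13.1×9.32 − 3.24×3.44) = 3.24/110.9 = 0.0292 per s.

0.029 per s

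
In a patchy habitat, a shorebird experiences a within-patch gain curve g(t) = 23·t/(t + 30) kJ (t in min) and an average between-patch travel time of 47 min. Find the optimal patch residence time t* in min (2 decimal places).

37.55 min

By the marginal value theorem, leave when the instantaneous gain rate g'(t) equals the habitat-wide average g(t)/(T + t).
g'(t) = 23·30/(t + 30)². Setting 23·30/(t+30)² = 23t/[(t+30)(47+t)] gives 30(47+t) = t(t+30), so t² = 30×47 = 1410.
t* = √1410 = 37.55 min.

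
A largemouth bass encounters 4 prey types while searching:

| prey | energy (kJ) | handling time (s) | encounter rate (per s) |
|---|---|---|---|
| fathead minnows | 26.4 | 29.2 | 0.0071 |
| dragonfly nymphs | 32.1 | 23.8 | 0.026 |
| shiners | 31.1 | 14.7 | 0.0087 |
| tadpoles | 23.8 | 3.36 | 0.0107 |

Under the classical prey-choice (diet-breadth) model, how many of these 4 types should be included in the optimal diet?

4

Profitabilities (E/h, kJ/s): tadpoles 7.08, shiners 2.12, dragonfly nymphs 1.35, fathead minnows 0.904. Add prey in this order while the next type's profitability exceeds the intake rate on those already taken.
Rate on top 1: 0.2458. shiners: 2.12 > 0.2458 → include.
Rate on top 2: 0.4513. dragonfly nymphs: 1.35 > 0.4513 → include.
Rate on top 3: 0.7628. fathead minnows: 0.904 > 0.7628 → include.
Optimal diet: tadpoles, shiners, dragonfly nymphs, fathead minnows — 4 of 4 types.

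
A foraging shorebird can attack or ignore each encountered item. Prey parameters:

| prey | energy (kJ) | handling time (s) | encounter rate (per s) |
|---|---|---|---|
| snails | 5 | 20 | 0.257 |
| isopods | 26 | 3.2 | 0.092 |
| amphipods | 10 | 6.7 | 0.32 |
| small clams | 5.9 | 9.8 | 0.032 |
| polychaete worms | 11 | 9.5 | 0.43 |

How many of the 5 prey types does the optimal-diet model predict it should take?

Rank by E/h (kJ/s): isopods 8.12, amphipods 1.49, polychaete worms 1.16, small clams 0.602, snails 0.25. Include each in turn until the next type's E/h falls below the running intake rate.
Rate on top 1: 1.848. amphipods: 1.49 < 1.848 → exclude; stop.
Optimal diet: isopods — 1 of 5 types.

1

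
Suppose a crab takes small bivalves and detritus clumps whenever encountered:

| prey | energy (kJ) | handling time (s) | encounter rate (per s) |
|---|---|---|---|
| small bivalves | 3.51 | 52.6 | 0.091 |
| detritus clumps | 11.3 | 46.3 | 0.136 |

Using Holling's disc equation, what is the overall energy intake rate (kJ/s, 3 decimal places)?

Energy encountered per unit search time: 0.091×3.51 + 0.136×11.3 = 1.856 kJ/s.
Handling time per unit search time: 0.091×52.6 + 0.136×46.3 = 11.08.
Rate = 1.856/(1 + 11.08) = 0.1536 kJ/s.

0.154 kJ/s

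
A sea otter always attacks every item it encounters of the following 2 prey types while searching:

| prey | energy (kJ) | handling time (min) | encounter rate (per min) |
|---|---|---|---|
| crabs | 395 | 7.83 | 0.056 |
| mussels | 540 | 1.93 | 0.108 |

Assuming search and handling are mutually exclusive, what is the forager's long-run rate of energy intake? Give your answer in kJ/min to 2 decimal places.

48.84 kJ/min

R = Σλ_iE_i / (1 + Σλ_ih_i)
Numerator: 0.056×395 + 0.108×540 = 80.44
Denominator: 1 + 0.056×7.83 + 0.108×1.93 = 1.647
R = 80.44/1.647 = 48.84 kJ/min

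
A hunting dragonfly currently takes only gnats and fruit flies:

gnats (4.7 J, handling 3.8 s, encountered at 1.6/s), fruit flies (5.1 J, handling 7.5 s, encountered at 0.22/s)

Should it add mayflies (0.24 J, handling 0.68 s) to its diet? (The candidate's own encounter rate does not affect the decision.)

No

Intake rate on the current diet: R = (1.6×4.7 + 0.22×5.1) / (1 + 1.6×3.8 + 0.22×7.5) = 8.642/8.73 = 0.9899 J/s.
mayflies: E/h = 0.24/0.68 = 0.3529 J/s.
0.3529 < 0.9899, so adding mayflies would lower the average — exclude it.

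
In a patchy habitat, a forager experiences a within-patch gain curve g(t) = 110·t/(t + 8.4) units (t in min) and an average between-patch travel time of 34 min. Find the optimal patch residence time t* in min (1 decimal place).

16.9 min

By the marginal value theorem, leave when the instantaneous gain rate g'(t) equals the habitat-wide average g(t)/(T + t).
g'(t) = 110·8.4/(t + 8.4)². Setting 110·8.4/(t+8.4)² = 110t/[(t+8.4)(34+t)] gives 8.4(34+t) = t(t+8.4), so t² = 8.4×34 = 285.6.
t* = √285.6 = 16.9 min.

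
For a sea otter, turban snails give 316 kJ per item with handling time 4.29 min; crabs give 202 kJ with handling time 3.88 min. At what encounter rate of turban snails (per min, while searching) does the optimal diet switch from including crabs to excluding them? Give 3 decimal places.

Drop crabs once their profitability E₂/h₂ falls below the rate achievable on turban snails alone: E₂/h₂ = λE₁/(1 + λh₁).
Solve for λ: λE₁h₂ = E₂(1 + λh₁) → λ(E₁h₂ − E₂h₁) = E₂ → λ = E₂/(E₁h₂ − E₂h₁).
λ = 202/(316×3.88 − 202×4.29) = 202/359.5 = 0.5619 per min.

0.562 per min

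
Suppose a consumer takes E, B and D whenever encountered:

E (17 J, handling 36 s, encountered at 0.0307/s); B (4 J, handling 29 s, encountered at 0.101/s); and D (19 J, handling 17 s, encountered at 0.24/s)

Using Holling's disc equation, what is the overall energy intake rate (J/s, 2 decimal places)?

R = (0.0307×17 + 0.101×4 + 0.24×19) / (1 + 0.0307×36 + 0.101×29 + 0.24×17) = 5.486/9.114 = 0.6019 J/s.

0.60 J/s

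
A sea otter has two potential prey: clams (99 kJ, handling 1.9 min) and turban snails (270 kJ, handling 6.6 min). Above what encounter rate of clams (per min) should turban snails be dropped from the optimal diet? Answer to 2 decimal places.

1.92 per min

Drop turban snails once their profitability E₂/h₂ falls below the rate achievable on clams alone: E₂/h₂ = λE₁/(1 + λh₁).
Solve for λ: λE₁h₂ = E₂(1 + λh₁) → λ(E₁h₂ − E₂h₁) = E₂ → λ = E₂/(E₁h₂ − E₂h₁).
λ = 270/(99×6.6 − 270×1.9) = 270/140.4 = 1.923 per min.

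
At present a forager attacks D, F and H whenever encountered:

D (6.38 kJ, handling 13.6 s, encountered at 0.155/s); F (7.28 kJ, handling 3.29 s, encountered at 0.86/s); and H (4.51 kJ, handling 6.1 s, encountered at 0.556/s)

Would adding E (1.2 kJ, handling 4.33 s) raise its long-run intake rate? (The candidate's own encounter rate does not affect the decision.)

Current rate: (0.155×6.38 + 0.86×7.28 + 0.556×4.51)/(1 + 0.155×13.6 + 0.86×3.29 + 0.556×6.1) = 1.046 kJ/s.
Profitability of E: 1.2/4.33 = 0.2771 kJ/s.
0.2771 < 1.046, so adding E would lower the average — exclude it.

No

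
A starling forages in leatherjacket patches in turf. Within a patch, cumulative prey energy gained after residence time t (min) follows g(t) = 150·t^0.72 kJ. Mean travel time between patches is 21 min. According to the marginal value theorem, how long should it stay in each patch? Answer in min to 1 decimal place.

Maximise g(t)/(T+t): set derivative to zero → g'(t)(T+t) = g(t).
g'(t) = 0.72·150·t^-0.28. Setting 0.72·150·t^-0.28 = 150·t^0.72/(21+t) gives 0.72(21+t) = t, so 0.28·t = 0.72×21.
t* = 0.72×21/0.28 = 54 min.

54.0 min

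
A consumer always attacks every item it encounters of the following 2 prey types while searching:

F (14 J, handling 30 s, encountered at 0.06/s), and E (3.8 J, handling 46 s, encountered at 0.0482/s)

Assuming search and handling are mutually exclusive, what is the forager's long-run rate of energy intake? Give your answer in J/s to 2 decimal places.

0.20 J/s

R = Σλ_iE_i / (1 + Σλ_ih_i)
Numerator: 0.06×14 + 0.0482×3.8 = 1.023
Denominator: 1 + 0.06×30 + 0.0482×46 = 5.017
R = 1.023/5.017 = 0.2039 J/s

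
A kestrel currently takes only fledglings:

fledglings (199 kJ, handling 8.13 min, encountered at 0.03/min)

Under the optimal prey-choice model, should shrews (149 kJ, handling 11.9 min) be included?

Yes

Intake rate on the current diet: R = (0.03×199) / (1 + 0.03×8.13) = 5.97/1.244 = 4.799 kJ/min.
shrews: E/h = 149/11.9 = 12.52 kJ/min.
Since 12.52 > R, including shrews increases the long-run rate.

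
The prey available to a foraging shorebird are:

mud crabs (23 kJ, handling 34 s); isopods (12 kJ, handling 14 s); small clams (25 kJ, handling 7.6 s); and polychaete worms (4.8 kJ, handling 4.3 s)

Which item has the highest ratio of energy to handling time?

Profitability E/h (kJ/s): mud crabs = 23/34 = 0.676, isopods = 12/14 = 0.857, small clams = 25/7.6 = 3.29, polychaete worms = 4.8/4.3 = 1.12.
Ranked: small clams > polychaete worms > isopods > mud crabs.

small clams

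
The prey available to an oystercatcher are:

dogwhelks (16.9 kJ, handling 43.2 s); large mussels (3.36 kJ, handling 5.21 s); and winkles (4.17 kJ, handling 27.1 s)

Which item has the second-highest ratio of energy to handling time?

In descending order of E/h:
large mussels: 3.36/5.21 = 0.645 kJ/s
dogwhelks: 16.9/43.2 = 0.391 kJ/s
winkles: 4.17/27.1 = 0.154 kJ/s

dogwhelks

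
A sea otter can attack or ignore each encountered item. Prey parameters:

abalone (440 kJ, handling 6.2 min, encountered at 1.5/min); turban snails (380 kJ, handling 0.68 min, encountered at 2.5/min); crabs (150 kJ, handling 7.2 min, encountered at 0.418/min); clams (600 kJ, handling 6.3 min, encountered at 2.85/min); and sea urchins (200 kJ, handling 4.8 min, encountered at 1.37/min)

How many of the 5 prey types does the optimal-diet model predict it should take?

1

E/h in descending order: turban snails 559, clams 95.2, abalone 71, sea urchins 41.7, crabs 20.8 kJ/min. The optimal diet is the largest prefix of this list for which every included type satisfies E_i/h_i > R on the types above it.
Rate on top 1: 351.9. clams: 95.2 < 351.9 → exclude; stop.
Optimal diet: turban snails — 1 of 5 types.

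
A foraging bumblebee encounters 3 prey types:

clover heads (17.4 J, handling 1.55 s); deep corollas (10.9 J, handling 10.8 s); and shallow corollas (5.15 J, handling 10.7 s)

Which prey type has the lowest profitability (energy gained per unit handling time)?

In descending order of E/h:
clover heads: 17.4/1.55 = 11.2 J/s
deep corollas: 10.9/10.8 = 1.01 J/s
shallow corollas: 5.15/10.7 = 0.481 J/s

shallow corollas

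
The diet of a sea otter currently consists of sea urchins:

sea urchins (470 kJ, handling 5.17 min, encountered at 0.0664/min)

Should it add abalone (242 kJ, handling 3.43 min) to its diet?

On sea urchins alone, R = ΣλE/(1+Σλh) = 31.21/1.343 = 23.23 kJ/min.
Profitability of abalone: 242/3.43 = 70.55 kJ/min.
Since 70.55 > R, including abalone increases the long-run rate.

Yes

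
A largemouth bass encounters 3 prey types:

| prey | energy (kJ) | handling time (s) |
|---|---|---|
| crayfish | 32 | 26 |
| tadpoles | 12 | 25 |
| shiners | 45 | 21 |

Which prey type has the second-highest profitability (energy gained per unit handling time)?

crayfish

Profitability E/h (kJ/s): crayfish = 32/26 = 1.23, tadpoles = 12/25 = 0.48, shiners = 45/21 = 2.14.
Ranked: shiners > crayfish > tadpoles.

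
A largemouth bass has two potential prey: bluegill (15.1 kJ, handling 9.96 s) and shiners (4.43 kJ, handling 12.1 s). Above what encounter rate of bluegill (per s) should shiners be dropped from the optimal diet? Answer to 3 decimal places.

The zero-one rule: include shiners iff E₂/h₂ > λE₁/(1+λh₁). Equality gives the switch point.
λE₁h₂ = E₂ + λE₂h₁ ⇒ λ = E₂/(E₁h₂ − E₂h₁) = 4.43/(182.7 − 44.12) = 0.03197 per s.

0.032 per s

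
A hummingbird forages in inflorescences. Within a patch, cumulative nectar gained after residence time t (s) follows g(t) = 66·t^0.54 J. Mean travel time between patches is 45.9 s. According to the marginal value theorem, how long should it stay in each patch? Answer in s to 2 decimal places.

By the marginal value theorem, leave when the instantaneous gain rate g'(t) equals the habitat-wide average g(t)/(T + t).
g'(t) = 0.54·66·t^-0.46. Setting 0.54·66·t^-0.46 = 66·t^0.54/(45.9+t) gives 0.54(45.9+t) = t, so 0.46·t = 0.54×45.9.
t* = 0.54×45.9/0.46 = 53.88 s.

53.88 s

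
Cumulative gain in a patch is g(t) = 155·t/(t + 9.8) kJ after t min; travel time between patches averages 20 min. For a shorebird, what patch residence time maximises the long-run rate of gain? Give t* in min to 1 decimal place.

14.0 min

By the marginal value theorem, leave when the instantaneous gain rate g'(t) equals the habitat-wide average g(t)/(T + t).
g'(t) = 155·9.8/(t + 9.8)². Setting 155·9.8/(t+9.8)² = 155t/[(t+9.8)(20+t)] gives 9.8(20+t) = t(t+9.8), so t² = 9.8×20 = 196.
t* = √196 = 14 min.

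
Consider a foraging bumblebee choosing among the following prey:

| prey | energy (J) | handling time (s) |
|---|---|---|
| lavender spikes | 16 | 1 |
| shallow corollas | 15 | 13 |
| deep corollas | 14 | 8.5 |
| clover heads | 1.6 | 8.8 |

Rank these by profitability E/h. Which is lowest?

In descending order of E/h:
lavender spikes: 16/1 = 16 J/s
deep corollas: 14/8.5 = 1.65 J/s
shallow corollas: 15/13 = 1.15 J/s
clover heads: 1.6/8.8 = 0.182 J/s

clover heads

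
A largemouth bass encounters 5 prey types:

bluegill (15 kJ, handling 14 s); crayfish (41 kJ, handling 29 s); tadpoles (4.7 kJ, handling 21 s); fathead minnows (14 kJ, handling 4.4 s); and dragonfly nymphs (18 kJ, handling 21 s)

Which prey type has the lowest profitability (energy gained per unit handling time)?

Profitability E/h (kJ/s): bluegill = 15/14 = 1.07, crayfish = 41/29 = 1.41, tadpoles = 4.7/21 = 0.224, fathead minnows = 14/4.4 = 3.18, dragonfly nymphs = 18/21 = 0.857.
Ranked: fathead minnows > crayfish > bluegill > dragonfly nymphs > tadpoles.

tadpoles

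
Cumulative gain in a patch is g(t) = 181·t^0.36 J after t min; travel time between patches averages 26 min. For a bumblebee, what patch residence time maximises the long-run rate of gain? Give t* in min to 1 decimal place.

By the marginal value theorem, leave when the instantaneous gain rate g'(t) equals the habitat-wide average g(t)/(T + t).
g'(t) = 0.36·181·t^-0.64. Setting 0.36·181·t^-0.64 = 181·t^0.36/(26+t) gives 0.36(26+t) = t, so 0.64·t = 0.36×26.
t* = 0.36×26/0.64 = 14.62 min.

14.6 min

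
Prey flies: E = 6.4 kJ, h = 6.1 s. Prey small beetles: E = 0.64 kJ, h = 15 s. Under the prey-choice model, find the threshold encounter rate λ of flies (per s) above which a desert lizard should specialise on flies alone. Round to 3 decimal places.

0.007 per s

Drop small beetles once their profitability E₂/h₂ falls below the rate achievable on flies alone: E₂/h₂ = λE₁/(1 + λh₁).
Solve for λ: λE₁h₂ = E₂(1 + λh₁) → λ(E₁h₂ − E₂h₁) = E₂ → λ = E₂/(E₁h₂ − E₂h₁).
λ = 0.64/(6.4×15 − 0.64×6.1) = 0.64/92.1 = 0.006949 per s.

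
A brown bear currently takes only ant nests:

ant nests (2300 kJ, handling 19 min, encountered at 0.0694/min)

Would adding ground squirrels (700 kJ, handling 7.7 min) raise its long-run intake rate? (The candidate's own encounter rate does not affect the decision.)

Intake rate on the current diet: R = (0.0694×2300) / (1 + 0.0694×19) = 159.6/2.319 = 68.84 kJ/min.
ground squirrels: E/h = 700/7.7 = 90.91 kJ/min.
90.91 > 68.84, so adding ground squirrels raises the average — include it.

Yes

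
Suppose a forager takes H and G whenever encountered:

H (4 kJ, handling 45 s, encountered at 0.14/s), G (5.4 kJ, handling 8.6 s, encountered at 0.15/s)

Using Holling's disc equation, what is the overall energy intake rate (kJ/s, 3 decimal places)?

0.159 kJ/s

R = Σλ_iE_i / (1 + Σλ_ih_i)
Numerator: 0.14×4 + 0.15×5.4 = 1.37
Denominator: 1 + 0.14×45 + 0.15×8.6 = 8.59
R = 1.37/8.59 = 0.1595 kJ/s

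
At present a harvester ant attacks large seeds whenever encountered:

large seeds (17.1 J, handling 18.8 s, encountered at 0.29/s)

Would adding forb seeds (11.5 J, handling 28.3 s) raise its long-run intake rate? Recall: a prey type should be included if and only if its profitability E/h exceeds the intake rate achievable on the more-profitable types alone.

On large seeds alone, R = ΣλE/(1+Σλh) = 4.959/6.452 = 0.7686 J/s.
forb seeds: E/h = 11.5/28.3 = 0.4064 J/s.
0.4064 < 0.7686, so adding forb seeds would lower the average — exclude it.

No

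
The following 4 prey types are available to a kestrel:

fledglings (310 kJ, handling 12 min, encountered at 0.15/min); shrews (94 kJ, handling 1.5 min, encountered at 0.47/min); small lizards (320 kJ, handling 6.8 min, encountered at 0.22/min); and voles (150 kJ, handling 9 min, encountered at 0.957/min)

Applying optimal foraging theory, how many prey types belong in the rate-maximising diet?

E/h in descending order: shrews 62.7, small lizards 47.1, fledglings 25.8, voles 16.7 kJ/min. The optimal diet is the largest prefix of this list for which every included type satisfies E_i/h_i > R on the types above it.
Rate on top 1: 25.91. small lizards: 47.1 > 25.91 → include.
Rate on top 2: 35.8. fledglings: 25.8 < 35.8 → exclude; stop.
Optimal diet: shrews, small lizards — 2 of 4 types.

2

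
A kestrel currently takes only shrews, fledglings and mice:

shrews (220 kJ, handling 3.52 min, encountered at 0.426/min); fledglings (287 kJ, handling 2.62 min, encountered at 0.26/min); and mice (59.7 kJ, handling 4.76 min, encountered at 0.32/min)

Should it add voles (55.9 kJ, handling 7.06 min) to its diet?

No

On shrews, fledglings and mice alone, R = ΣλE/(1+Σλh) = 187.4/4.704 = 39.85 kJ/min.
Profitability of voles: 55.9/7.06 = 7.918 kJ/min.
7.918 < 39.85, so adding voles would lower the average — exclude it.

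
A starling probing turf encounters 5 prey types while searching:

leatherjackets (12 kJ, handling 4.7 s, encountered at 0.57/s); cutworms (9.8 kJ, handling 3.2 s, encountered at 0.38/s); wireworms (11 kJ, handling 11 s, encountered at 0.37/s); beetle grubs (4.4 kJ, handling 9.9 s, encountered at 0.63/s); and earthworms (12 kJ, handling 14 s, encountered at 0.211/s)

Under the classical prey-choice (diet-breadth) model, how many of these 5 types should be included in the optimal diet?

Profitabilities (E/h, kJ/s): cutworms 3.06, leatherjackets 2.55, wireworms 1, earthworms 0.857, beetle grubs 0.444. Add prey in this order while the next type's profitability exceeds the intake rate on those already taken.
Rate on top 1: 1.681. leatherjackets: 2.55 > 1.681 → include.
Rate on top 2: 2.158. wireworms: 1 < 2.158 → exclude; stop.
Optimal diet: cutworms, leatherjackets — 2 of 5 types.

2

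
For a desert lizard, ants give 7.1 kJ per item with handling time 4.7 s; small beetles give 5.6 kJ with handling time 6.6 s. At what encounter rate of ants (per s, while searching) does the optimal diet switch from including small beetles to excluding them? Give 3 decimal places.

0.273 per s

The zero-one rule: include small beetles iff E₂/h₂ > λE₁/(1+λh₁). Equality gives the switch point.
λE₁h₂ = E₂ + λE₂h₁ ⇒ λ = E₂/(E₁h₂ − E₂h₁) = 5.6/(46.86 − 26.32) = 0.2726 per s.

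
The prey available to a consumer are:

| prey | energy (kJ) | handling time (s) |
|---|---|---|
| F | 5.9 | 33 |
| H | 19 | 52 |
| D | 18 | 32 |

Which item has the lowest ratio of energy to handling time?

In descending order of E/h:
D: 18/32 = 0.562 kJ/s
H: 19/52 = 0.365 kJ/s
F: 5.9/33 = 0.179 kJ/s

F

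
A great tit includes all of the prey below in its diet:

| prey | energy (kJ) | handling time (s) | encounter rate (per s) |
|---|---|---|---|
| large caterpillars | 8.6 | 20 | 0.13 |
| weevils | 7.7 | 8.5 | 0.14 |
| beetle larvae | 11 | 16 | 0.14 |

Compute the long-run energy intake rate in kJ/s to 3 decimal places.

0.531 kJ/s

R = Σλ_iE_i / (1 + Σλ_ih_i)
Numerator: 0.13×8.6 + 0.14×7.7 + 0.14×11 = 3.736
Denominator: 1 + 0.13×20 + 0.14×8.5 + 0.14×16 = 7.03
R = 3.736/7.03 = 0.5314 kJ/s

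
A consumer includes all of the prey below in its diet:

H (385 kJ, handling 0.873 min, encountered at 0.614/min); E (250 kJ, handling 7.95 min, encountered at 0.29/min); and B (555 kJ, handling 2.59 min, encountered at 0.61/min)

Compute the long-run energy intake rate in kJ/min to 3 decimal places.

119.423 kJ/min

R = (0.614×385 + 0.29×250 + 0.61×555) / (1 + 0.614×0.873 + 0.29×7.95 + 0.61×2.59) = 647.4/5.421 = 119.4 kJ/min.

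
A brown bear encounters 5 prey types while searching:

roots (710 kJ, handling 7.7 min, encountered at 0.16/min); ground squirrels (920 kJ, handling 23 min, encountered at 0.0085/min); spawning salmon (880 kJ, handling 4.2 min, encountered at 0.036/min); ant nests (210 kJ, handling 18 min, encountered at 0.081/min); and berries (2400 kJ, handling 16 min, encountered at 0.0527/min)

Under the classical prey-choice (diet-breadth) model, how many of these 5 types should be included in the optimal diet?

E/h in descending order: spawning salmon 210, berries 150, roots 92.2, ground squirrels 40, ant nests 11.7 kJ/min. The optimal diet is the largest prefix of this list for which every included type satisfies E_i/h_i > R on the types above it.
Rate on top 1: 27.52. berries: 150 > 27.52 → include.
Rate on top 2: 79.3. roots: 92.2 > 79.3 → include.
Rate on top 3: 84.23. ground squirrels: 40 < 84.23 → exclude; stop.
Optimal diet: spawning salmon, berries, roots — 3 of 5 types.

3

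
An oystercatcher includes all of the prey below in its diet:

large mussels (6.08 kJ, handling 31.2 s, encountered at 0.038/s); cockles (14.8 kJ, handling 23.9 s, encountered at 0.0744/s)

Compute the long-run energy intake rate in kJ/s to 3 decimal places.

R = Σλ_iE_i / (1 + Σλ_ih_i)
Numerator: 0.038×6.08 + 0.0744×14.8 = 1.332
Denominator: 1 + 0.038×31.2 + 0.0744×23.9 = 3.964
R = 1.332/3.964 = 0.3361 kJ/s

0.336 kJ/s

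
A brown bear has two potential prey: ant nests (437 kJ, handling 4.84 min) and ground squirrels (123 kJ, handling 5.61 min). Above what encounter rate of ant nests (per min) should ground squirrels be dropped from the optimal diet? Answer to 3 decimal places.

0.066 per min

At the threshold, the rate on ant nests alone equals the profitability of ground squirrels: λ·437/(1 + λ·4.84) = 123/5.61 = 21.93.
Rearranging, λ(437 − 21.93×4.84) = 21.93, so λ = 21.93/330.9 = 0.06626 per min.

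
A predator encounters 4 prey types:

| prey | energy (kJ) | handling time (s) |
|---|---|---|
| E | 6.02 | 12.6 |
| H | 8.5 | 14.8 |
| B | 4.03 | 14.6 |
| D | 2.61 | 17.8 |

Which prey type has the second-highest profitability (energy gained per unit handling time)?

Profitability E/h (kJ/s): E = 6.02/12.6 = 0.478, H = 8.5/14.8 = 0.574, B = 4.03/14.6 = 0.276, D = 2.61/17.8 = 0.147.
Ranked: H > E > B > D.

E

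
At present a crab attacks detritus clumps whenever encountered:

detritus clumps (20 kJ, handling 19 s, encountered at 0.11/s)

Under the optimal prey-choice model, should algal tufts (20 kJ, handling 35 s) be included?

Current rate: (0.11×20)/(1 + 0.11×19) = 0.712 kJ/s.
algal tufts: E/h = 20/35 = 0.5714 kJ/s.
0.5714 < 0.712, so adding algal tufts would lower the average — exclude it.

No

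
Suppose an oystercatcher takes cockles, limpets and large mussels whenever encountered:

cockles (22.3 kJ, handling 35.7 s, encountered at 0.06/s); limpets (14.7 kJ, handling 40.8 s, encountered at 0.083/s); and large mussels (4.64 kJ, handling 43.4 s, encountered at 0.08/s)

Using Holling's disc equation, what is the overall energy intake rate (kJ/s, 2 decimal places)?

Energy encountered per unit search time: 0.06×22.3 + 0.083×14.7 + 0.08×4.64 = 2.929 kJ/s.
Handling time per unit search time: 0.06×35.7 + 0.083×40.8 + 0.08×43.4 = 9.
Rate = 2.929/(1 + 9) = 0.2929 kJ/s.

0.29 kJ/s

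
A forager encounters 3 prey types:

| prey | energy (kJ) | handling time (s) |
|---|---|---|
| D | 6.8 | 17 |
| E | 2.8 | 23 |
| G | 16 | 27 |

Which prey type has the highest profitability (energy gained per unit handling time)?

G

Profitability E/h (kJ/s): D = 6.8/17 = 0.4, E = 2.8/23 = 0.122, G = 16/27 = 0.593.
Ranked: G > D > E.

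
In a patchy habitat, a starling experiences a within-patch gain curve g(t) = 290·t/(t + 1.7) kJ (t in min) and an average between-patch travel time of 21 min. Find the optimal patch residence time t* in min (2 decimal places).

5.97 min

By the marginal value theorem, leave when the instantaneous gain rate g'(t) equals the habitat-wide average g(t)/(T + t).
g'(t) = 290·1.7/(t + 1.7)². Setting 290·1.7/(t+1.7)² = 290t/[(t+1.7)(21+t)] gives 1.7(21+t) = t(t+1.7), so t² = 1.7×21 = 35.7.
t* = √35.7 = 5.975 min.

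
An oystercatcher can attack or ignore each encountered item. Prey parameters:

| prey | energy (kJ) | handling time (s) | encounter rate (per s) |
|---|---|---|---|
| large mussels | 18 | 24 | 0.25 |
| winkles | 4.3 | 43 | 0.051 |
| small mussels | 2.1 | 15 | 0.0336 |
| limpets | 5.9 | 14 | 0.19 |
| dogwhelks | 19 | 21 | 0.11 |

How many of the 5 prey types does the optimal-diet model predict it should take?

Rank by E/h (kJ/s): dogwhelks 0.905, large mussels 0.75, limpets 0.421, small mussels 0.14, winkles 0.1. Include each in turn until the next type's E/h falls below the running intake rate.
Rate on top 1: 0.6314. large mussels: 0.75 > 0.6314 → include.
Rate on top 2: 0.7078. limpets: 0.421 < 0.7078 → exclude; stop.
Optimal diet: dogwhelks, large mussels — 2 of 5 types.

2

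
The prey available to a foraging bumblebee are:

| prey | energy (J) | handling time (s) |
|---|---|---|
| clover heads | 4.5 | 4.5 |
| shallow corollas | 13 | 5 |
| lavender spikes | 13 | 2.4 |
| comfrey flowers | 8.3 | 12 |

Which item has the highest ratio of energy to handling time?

lavender spikes

In descending order of E/h:
lavender spikes: 13/2.4 = 5.42 J/s
shallow corollas: 13/5 = 2.6 J/s
clover heads: 4.5/4.5 = 1 J/s
comfrey flowers: 8.3/12 = 0.692 J/s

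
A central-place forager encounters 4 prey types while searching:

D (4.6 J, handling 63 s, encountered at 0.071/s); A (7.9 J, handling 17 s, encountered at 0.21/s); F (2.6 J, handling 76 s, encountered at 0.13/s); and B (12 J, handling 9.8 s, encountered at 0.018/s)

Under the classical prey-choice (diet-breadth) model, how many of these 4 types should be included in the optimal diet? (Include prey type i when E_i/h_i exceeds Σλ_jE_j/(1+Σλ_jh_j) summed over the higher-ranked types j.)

2

Rank by E/h (J/s): B 1.22, A 0.465, D 0.073, F 0.0342. Include each in turn until the next type's E/h falls below the running intake rate.
Rate on top 1: 0.1836. A: 0.465 > 0.1836 → include.
Rate on top 2: 0.395. D: 0.073 < 0.395 → exclude; stop.
Optimal diet: B, A — 2 of 4 types.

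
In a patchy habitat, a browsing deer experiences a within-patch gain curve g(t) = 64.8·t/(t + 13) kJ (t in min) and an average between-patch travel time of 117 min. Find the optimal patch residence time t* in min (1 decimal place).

39.0 min

Maximise g(t)/(T+t): set derivative to zero → g'(t)(T+t) = g(t).
g'(t) = 64.8·13/(t + 13)². Setting 64.8·13/(t+13)² = 64.8t/[(t+13)(117+t)] gives 13(117+t) = t(t+13), so t² = 13×117 = 1521.
t* = √1521 = 39 min.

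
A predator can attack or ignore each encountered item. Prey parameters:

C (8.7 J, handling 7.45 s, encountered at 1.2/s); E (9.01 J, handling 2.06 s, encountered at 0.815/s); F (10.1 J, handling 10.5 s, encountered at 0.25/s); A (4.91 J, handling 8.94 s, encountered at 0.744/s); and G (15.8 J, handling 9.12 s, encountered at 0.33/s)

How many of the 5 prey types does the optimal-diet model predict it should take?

Profitabilities (E/h, J/s): E 4.37, G 1.73, C 1.17, F 0.962, A 0.549. Add prey in this order while the next type's profitability exceeds the intake rate on those already taken.
Rate on top 1: 2.741. G: 1.73 < 2.741 → exclude; stop.
Optimal diet: E — 1 of 5 types.

1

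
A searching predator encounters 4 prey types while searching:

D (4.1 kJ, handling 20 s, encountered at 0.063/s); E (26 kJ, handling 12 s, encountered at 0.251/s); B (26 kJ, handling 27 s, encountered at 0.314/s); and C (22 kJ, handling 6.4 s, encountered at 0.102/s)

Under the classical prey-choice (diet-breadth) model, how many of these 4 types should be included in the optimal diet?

E/h in descending order: C 3.44, E 2.17, B 0.963, D 0.205 kJ/s. The optimal diet is the largest prefix of this list for which every included type satisfies E_i/h_i > R on the types above it.
Rate on top 1: 1.358. E: 2.17 > 1.358 → include.
Rate on top 2: 1.88. B: 0.963 < 1.88 → exclude; stop.
Optimal diet: C, E — 2 of 4 types.

2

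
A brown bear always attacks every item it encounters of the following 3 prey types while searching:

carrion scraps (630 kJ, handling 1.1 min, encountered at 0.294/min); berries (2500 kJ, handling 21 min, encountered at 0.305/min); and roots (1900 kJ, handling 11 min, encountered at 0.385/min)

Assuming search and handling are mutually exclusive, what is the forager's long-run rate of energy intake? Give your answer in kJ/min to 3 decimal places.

R = Σλ_iE_i / (1 + Σλ_ih_i)
Numerator: 0.294×630 + 0.305×2500 + 0.385×1900 = 1679
Denominator: 1 + 0.294×1.1 + 0.305×21 + 0.385×11 = 11.96
R = 1679/11.96 = 140.4 kJ/min

140.363 kJ/min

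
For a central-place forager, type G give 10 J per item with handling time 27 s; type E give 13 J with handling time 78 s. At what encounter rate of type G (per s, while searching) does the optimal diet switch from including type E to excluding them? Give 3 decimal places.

At the threshold, the rate on type G alone equals the profitability of type E: λ·10/(1 + λ·27) = 13/78 = 0.1667.
Rearranging, λ(10 − 0.1667×27) = 0.1667, so λ = 0.1667/5.5 = 0.0303 per s.

0.030 per s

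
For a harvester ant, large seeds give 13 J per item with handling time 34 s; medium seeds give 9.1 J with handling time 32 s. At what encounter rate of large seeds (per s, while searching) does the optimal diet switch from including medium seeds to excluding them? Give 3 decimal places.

Drop medium seeds once their profitability E₂/h₂ falls below the rate achievable on large seeds alone: E₂/h₂ = λE₁/(1 + λh₁).
Solve for λ: λE₁h₂ = E₂(1 + λh₁) → λ(E₁h₂ − E₂h₁) = E₂ → λ = E₂/(E₁h₂ − E₂h₁).
λ = 9.1/(13×32 − 9.1×34) = 9.1/106.6 = 0.08537 per s.

0.085 per s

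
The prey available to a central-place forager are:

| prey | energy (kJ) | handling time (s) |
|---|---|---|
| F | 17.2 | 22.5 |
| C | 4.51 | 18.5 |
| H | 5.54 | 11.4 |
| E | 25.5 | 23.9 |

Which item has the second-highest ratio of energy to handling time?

Profitability E/h (kJ/s): F = 17.2/22.5 = 0.764, C = 4.51/18.5 = 0.244, H = 5.54/11.4 = 0.486, E = 25.5/23.9 = 1.07.
Ranked: E > F > H > C.

F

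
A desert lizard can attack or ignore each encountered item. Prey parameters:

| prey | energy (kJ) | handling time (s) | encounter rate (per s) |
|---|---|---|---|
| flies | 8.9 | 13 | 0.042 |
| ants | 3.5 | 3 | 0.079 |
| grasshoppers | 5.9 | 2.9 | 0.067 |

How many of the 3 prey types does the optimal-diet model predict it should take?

Rank by E/h (kJ/s): grasshoppers 2.03, ants 1.17, flies 0.685. Include each in turn until the next type's E/h falls below the running intake rate.
Rate on top 1: 0.331. ants: 1.17 > 0.331 → include.
Rate on top 2: 0.4694. flies: 0.685 > 0.4694 → include.
Optimal diet: grasshoppers, ants, flies — 3 of 3 types.

3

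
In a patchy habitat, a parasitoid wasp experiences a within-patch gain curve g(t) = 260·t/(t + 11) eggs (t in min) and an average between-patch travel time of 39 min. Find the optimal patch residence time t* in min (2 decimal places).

By the marginal value theorem, leave when the instantaneous gain rate g'(t) equals the habitat-wide average g(t)/(T + t).
g'(t) = 260·11/(t + 11)². Setting 260·11/(t+11)² = 260t/[(t+11)(39+t)] gives 11(39+t) = t(t+11), so t² = 11×39 = 429.
t* = √429 = 20.71 min.

20.71 min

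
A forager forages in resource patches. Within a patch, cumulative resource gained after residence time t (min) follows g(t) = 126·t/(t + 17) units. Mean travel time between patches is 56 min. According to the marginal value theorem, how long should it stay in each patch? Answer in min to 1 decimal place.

Optimal t* satisfies g'(t*) = g(t*)/(T + t*).
g'(t) = 126·17/(t + 17)². Setting 126·17/(t+17)² = 126t/[(t+17)(56+t)] gives 17(56+t) = t(t+17), so t² = 17×56 = 952.
t* = √952 = 30.85 min.

30.9 min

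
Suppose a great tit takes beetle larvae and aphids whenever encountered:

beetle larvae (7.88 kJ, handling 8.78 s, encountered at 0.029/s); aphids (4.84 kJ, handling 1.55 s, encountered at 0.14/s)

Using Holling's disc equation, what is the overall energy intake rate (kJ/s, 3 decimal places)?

R = (0.029×7.88 + 0.14×4.84) / (1 + 0.029×8.78 + 0.14×1.55) = 0.9061/1.472 = 0.6157 kJ/s.

0.616 kJ/s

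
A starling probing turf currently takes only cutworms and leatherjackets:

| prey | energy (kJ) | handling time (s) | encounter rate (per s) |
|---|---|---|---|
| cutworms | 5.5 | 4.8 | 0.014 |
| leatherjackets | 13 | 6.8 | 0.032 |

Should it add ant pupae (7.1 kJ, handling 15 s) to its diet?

Current rate: (0.014×5.5 + 0.032×13)/(1 + 0.014×4.8 + 0.032×6.8) = 0.3837 kJ/s.
ant pupae: E/h = 7.1/15 = 0.4733 kJ/s.
0.4733 > 0.3837, so adding ant pupae raises the average — include it.

Yes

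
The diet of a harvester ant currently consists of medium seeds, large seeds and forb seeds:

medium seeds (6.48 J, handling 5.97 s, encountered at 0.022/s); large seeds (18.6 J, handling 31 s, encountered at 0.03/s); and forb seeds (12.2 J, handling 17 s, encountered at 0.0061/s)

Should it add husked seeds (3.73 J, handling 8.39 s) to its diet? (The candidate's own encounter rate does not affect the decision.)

Yes

Intake rate on the current diet: R = (0.022×6.48 + 0.03×18.6 + 0.0061×12.2) / (1 + 0.022×5.97 + 0.03×31 + 0.0061×17) = 0.775/2.165 = 0.358 J/s.
Profitability of husked seeds: 3.73/8.39 = 0.4446 J/s.
0.4446 > 0.358, so adding husked seeds raises the average — include it.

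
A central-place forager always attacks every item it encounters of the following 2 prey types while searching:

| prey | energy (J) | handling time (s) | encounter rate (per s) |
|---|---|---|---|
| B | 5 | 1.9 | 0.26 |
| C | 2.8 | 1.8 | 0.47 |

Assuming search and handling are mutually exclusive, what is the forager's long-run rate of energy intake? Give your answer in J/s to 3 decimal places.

1.118 J/s

R = (0.26×5 + 0.47×2.8) / (1 + 0.26×1.9 + 0.47×1.8) = 2.616/2.34 = 1.118 J/s.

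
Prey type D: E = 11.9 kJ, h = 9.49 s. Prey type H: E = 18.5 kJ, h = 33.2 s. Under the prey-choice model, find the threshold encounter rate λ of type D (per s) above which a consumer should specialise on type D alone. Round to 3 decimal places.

0.084 per s

Drop type H once their profitability E₂/h₂ falls below the rate achievable on type D alone: E₂/h₂ = λE₁/(1 + λh₁).
Solve for λ: λE₁h₂ = E₂(1 + λh₁) → λ(E₁h₂ − E₂h₁) = E₂ → λ = E₂/(E₁h₂ − E₂h₁).
λ = 18.5/(11.9×33.2 − 18.5×9.49) = 18.5/219.5 = 0.08428 per s.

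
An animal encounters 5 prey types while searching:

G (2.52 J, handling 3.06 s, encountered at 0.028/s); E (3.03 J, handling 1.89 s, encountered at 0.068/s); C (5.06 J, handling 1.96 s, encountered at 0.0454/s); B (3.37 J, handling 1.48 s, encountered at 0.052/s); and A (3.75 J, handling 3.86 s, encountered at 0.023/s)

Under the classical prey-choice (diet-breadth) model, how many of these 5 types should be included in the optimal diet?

5

Rank by E/h (J/s): C 2.58, B 2.28, E 1.6, A 0.972, G 0.824. Include each in turn until the next type's E/h falls below the running intake rate.
Rate on top 1: 0.211. B: 2.28 > 0.211 → include.
Rate on top 2: 0.3473. E: 1.6 > 0.3473 → include.
Rate on top 3: 0.472. A: 0.972 > 0.472 → include.
Rate on top 4: 0.5041. G: 0.824 > 0.5041 → include.
Optimal diet: C, B, E, A, G — 5 of 5 types.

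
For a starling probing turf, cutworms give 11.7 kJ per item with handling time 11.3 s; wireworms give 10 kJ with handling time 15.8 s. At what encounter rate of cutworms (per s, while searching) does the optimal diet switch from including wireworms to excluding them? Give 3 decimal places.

0.139 per s

The zero-one rule: include wireworms iff E₂/h₂ > λE₁/(1+λh₁). Equality gives the switch point.
λE₁h₂ = E₂ + λE₂h₁ ⇒ λ = E₂/(E₁h₂ − E₂h₁) = 10/(184.9 − 113) = 0.1392 per s.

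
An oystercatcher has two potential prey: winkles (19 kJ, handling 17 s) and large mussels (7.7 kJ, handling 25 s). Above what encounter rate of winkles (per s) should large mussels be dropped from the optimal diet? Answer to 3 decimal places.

At the threshold, the rate on winkles alone equals the profitability of large mussels: λ·19/(1 + λ·17) = 7.7/25 = 0.308.
Rearranging, λ(19 − 0.308×17) = 0.308, so λ = 0.308/13.76 = 0.02238 per s.

0.022 per s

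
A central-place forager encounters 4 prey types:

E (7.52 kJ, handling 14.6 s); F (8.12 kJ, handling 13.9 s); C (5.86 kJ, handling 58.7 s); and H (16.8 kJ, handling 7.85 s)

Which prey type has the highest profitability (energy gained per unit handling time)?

Profitability E/h (kJ/s): E = 7.52/14.6 = 0.515, F = 8.12/13.9 = 0.584, C = 5.86/58.7 = 0.0998, H = 16.8/7.85 = 2.14.
Ranked: H > F > E > C.

H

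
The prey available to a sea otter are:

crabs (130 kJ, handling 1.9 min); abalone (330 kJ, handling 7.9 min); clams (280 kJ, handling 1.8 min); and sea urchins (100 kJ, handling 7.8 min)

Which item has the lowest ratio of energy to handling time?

Profitability E/h (kJ/min): crabs = 130/1.9 = 68.4, abalone = 330/7.9 = 41.8, clams = 280/1.8 = 156, sea urchins = 100/7.8 = 12.8.
Ranked: clams > crabs > abalone > sea urchins.

sea urchins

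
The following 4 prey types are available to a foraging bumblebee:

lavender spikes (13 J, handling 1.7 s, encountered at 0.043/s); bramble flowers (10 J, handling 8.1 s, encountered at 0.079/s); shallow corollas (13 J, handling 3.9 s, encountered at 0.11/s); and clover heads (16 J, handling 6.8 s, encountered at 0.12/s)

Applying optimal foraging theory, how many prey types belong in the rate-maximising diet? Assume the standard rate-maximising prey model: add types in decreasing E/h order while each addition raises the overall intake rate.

Profitabilities (E/h, J/s): lavender spikes 7.65, shallow corollas 3.33, clover heads 2.35, bramble flowers 1.23. Add prey in this order while the next type's profitability exceeds the intake rate on those already taken.
Rate on top 1: 0.5209. shallow corollas: 3.33 > 0.5209 → include.
Rate on top 2: 1.324. clover heads: 2.35 > 1.324 → include.
Rate on top 3: 1.686. bramble flowers: 1.23 < 1.686 → exclude; stop.
Optimal diet: lavender spikes, shallow corollas, clover heads — 3 of 4 types.

3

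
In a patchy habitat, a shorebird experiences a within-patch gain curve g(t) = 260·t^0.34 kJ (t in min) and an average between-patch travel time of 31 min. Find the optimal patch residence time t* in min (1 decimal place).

Optimal t* satisfies g'(t*) = g(t*)/(T + t*).
g'(t) = 0.34·260·t^-0.66. Setting 0.34·260·t^-0.66 = 260·t^0.34/(31+t) gives 0.34(31+t) = t, so 0.66·t = 0.34×31.
t* = 0.34×31/0.66 = 15.97 min.

16.0 min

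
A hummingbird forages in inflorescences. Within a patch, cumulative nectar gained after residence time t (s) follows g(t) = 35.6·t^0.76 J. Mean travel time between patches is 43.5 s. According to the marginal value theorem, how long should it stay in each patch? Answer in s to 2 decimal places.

Maximise g(t)/(T+t): set derivative to zero → g'(t)(T+t) = g(t).
g'(t) = 0.76·35.6·t^-0.24. Setting 0.76·35.6·t^-0.24 = 35.6·t^0.76/(43.5+t) gives 0.76(43.5+t) = t, so 0.24·t = 0.76×43.5.
t* = 0.76×43.5/0.24 = 137.8 s.

137.75 s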